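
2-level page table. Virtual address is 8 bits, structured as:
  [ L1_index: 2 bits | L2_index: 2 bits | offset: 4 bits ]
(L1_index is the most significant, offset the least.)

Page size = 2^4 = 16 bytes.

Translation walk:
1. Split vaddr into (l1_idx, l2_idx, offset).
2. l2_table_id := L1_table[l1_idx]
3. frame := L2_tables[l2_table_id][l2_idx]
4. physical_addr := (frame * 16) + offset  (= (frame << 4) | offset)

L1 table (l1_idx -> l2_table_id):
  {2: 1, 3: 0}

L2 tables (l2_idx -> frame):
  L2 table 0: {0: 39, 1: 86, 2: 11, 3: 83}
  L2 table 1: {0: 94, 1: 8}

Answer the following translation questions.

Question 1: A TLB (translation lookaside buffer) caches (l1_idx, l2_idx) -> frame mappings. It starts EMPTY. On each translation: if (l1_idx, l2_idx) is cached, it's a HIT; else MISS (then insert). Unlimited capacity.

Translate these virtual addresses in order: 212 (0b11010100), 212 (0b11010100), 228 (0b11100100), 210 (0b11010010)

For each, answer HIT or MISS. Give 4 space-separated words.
Answer: MISS HIT MISS HIT

Derivation:
vaddr=212: (3,1) not in TLB -> MISS, insert
vaddr=212: (3,1) in TLB -> HIT
vaddr=228: (3,2) not in TLB -> MISS, insert
vaddr=210: (3,1) in TLB -> HIT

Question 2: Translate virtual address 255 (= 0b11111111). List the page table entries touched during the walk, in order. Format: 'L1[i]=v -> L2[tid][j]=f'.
Answer: L1[3]=0 -> L2[0][3]=83

Derivation:
vaddr = 255 = 0b11111111
Split: l1_idx=3, l2_idx=3, offset=15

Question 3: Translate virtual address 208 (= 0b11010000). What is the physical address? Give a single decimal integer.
Answer: 1376

Derivation:
vaddr = 208 = 0b11010000
Split: l1_idx=3, l2_idx=1, offset=0
L1[3] = 0
L2[0][1] = 86
paddr = 86 * 16 + 0 = 1376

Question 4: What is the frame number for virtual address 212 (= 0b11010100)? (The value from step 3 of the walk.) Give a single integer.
Answer: 86

Derivation:
vaddr = 212: l1_idx=3, l2_idx=1
L1[3] = 0; L2[0][1] = 86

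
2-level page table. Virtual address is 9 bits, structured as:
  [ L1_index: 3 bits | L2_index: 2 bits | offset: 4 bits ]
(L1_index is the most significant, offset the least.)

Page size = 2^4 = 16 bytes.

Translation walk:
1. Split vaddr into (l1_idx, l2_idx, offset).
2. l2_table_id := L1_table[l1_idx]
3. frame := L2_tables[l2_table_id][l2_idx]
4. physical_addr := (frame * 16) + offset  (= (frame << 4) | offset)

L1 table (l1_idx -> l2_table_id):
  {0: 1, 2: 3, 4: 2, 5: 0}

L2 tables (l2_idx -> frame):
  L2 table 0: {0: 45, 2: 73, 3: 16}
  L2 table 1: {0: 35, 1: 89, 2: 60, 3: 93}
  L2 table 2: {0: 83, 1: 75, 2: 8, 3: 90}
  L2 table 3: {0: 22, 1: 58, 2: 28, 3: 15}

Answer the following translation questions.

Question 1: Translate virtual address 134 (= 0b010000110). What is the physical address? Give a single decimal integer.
Answer: 358

Derivation:
vaddr = 134 = 0b010000110
Split: l1_idx=2, l2_idx=0, offset=6
L1[2] = 3
L2[3][0] = 22
paddr = 22 * 16 + 6 = 358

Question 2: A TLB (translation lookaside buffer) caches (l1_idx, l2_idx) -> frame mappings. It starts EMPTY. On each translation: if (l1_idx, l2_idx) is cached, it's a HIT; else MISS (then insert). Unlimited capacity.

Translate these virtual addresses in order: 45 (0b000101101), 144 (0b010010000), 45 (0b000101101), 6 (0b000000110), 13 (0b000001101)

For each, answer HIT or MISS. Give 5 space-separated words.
Answer: MISS MISS HIT MISS HIT

Derivation:
vaddr=45: (0,2) not in TLB -> MISS, insert
vaddr=144: (2,1) not in TLB -> MISS, insert
vaddr=45: (0,2) in TLB -> HIT
vaddr=6: (0,0) not in TLB -> MISS, insert
vaddr=13: (0,0) in TLB -> HIT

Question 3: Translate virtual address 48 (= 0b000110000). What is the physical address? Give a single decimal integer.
Answer: 1488

Derivation:
vaddr = 48 = 0b000110000
Split: l1_idx=0, l2_idx=3, offset=0
L1[0] = 1
L2[1][3] = 93
paddr = 93 * 16 + 0 = 1488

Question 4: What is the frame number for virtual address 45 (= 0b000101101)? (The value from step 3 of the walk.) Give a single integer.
vaddr = 45: l1_idx=0, l2_idx=2
L1[0] = 1; L2[1][2] = 60

Answer: 60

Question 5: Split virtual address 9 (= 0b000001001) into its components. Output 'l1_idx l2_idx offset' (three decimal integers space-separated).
Answer: 0 0 9

Derivation:
vaddr = 9 = 0b000001001
  top 3 bits -> l1_idx = 0
  next 2 bits -> l2_idx = 0
  bottom 4 bits -> offset = 9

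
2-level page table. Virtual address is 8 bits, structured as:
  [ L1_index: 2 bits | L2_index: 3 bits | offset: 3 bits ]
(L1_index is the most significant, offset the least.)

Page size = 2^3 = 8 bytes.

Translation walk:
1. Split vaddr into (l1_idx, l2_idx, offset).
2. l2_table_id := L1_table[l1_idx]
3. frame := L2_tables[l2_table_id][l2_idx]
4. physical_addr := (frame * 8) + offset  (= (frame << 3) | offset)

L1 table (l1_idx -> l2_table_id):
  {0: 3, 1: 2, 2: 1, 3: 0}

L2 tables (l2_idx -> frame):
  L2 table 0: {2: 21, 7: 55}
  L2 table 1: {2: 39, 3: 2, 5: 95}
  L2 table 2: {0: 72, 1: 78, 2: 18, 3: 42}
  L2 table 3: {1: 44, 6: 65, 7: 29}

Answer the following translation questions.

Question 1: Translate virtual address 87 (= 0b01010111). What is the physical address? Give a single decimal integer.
vaddr = 87 = 0b01010111
Split: l1_idx=1, l2_idx=2, offset=7
L1[1] = 2
L2[2][2] = 18
paddr = 18 * 8 + 7 = 151

Answer: 151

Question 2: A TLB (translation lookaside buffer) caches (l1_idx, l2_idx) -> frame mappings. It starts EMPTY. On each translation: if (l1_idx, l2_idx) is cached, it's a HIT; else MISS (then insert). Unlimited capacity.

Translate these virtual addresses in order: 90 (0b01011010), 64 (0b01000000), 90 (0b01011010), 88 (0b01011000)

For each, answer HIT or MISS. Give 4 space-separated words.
vaddr=90: (1,3) not in TLB -> MISS, insert
vaddr=64: (1,0) not in TLB -> MISS, insert
vaddr=90: (1,3) in TLB -> HIT
vaddr=88: (1,3) in TLB -> HIT

Answer: MISS MISS HIT HIT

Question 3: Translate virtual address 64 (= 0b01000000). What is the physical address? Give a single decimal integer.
Answer: 576

Derivation:
vaddr = 64 = 0b01000000
Split: l1_idx=1, l2_idx=0, offset=0
L1[1] = 2
L2[2][0] = 72
paddr = 72 * 8 + 0 = 576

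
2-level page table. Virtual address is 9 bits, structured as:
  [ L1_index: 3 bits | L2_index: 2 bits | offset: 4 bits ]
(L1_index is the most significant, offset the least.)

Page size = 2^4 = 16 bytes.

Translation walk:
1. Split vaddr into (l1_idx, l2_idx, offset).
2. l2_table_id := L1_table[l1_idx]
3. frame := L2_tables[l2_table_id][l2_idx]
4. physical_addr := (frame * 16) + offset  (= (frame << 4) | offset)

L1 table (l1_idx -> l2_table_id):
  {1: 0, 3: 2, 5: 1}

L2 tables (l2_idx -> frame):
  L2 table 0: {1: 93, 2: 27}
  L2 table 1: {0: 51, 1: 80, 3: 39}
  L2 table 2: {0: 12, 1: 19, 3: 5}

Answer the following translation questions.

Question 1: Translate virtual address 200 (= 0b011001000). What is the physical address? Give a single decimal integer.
Answer: 200

Derivation:
vaddr = 200 = 0b011001000
Split: l1_idx=3, l2_idx=0, offset=8
L1[3] = 2
L2[2][0] = 12
paddr = 12 * 16 + 8 = 200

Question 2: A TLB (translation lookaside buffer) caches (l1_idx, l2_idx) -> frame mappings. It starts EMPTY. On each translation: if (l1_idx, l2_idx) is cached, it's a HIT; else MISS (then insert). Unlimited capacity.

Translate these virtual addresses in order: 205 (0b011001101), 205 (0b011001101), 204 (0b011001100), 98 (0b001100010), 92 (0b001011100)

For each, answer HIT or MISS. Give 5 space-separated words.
Answer: MISS HIT HIT MISS MISS

Derivation:
vaddr=205: (3,0) not in TLB -> MISS, insert
vaddr=205: (3,0) in TLB -> HIT
vaddr=204: (3,0) in TLB -> HIT
vaddr=98: (1,2) not in TLB -> MISS, insert
vaddr=92: (1,1) not in TLB -> MISS, insert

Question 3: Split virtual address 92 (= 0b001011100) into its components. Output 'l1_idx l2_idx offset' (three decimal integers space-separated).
vaddr = 92 = 0b001011100
  top 3 bits -> l1_idx = 1
  next 2 bits -> l2_idx = 1
  bottom 4 bits -> offset = 12

Answer: 1 1 12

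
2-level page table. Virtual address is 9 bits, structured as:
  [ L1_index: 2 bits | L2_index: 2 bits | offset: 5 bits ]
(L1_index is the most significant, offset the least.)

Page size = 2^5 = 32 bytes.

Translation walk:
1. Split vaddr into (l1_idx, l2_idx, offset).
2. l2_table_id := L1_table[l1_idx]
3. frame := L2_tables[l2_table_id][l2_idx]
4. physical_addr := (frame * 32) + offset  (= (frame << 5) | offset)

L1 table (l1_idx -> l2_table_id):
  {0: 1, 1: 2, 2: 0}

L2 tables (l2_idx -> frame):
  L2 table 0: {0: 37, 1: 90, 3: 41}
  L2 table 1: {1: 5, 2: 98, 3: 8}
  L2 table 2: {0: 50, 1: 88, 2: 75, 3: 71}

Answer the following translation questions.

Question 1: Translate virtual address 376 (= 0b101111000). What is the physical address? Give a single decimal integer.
vaddr = 376 = 0b101111000
Split: l1_idx=2, l2_idx=3, offset=24
L1[2] = 0
L2[0][3] = 41
paddr = 41 * 32 + 24 = 1336

Answer: 1336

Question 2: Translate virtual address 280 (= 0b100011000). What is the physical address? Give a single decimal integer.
Answer: 1208

Derivation:
vaddr = 280 = 0b100011000
Split: l1_idx=2, l2_idx=0, offset=24
L1[2] = 0
L2[0][0] = 37
paddr = 37 * 32 + 24 = 1208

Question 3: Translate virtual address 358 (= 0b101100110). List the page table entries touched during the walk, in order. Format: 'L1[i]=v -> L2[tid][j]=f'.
Answer: L1[2]=0 -> L2[0][3]=41

Derivation:
vaddr = 358 = 0b101100110
Split: l1_idx=2, l2_idx=3, offset=6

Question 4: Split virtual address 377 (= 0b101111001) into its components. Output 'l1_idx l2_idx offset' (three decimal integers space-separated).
Answer: 2 3 25

Derivation:
vaddr = 377 = 0b101111001
  top 2 bits -> l1_idx = 2
  next 2 bits -> l2_idx = 3
  bottom 5 bits -> offset = 25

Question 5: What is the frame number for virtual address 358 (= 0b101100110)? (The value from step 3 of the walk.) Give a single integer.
Answer: 41

Derivation:
vaddr = 358: l1_idx=2, l2_idx=3
L1[2] = 0; L2[0][3] = 41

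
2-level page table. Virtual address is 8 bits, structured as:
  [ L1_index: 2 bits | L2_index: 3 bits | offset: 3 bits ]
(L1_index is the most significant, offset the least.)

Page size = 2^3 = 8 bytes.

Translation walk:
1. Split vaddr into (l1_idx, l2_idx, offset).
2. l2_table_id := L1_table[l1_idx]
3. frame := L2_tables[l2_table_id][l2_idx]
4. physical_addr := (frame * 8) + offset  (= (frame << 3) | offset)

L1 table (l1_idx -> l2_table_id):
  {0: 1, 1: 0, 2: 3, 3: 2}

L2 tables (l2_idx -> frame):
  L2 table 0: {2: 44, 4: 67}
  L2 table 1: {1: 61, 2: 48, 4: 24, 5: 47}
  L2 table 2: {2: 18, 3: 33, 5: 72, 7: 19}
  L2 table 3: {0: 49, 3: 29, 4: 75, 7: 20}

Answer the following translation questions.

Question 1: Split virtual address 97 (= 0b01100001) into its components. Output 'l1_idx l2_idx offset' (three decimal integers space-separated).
vaddr = 97 = 0b01100001
  top 2 bits -> l1_idx = 1
  next 3 bits -> l2_idx = 4
  bottom 3 bits -> offset = 1

Answer: 1 4 1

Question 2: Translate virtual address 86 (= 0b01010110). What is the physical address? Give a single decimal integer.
vaddr = 86 = 0b01010110
Split: l1_idx=1, l2_idx=2, offset=6
L1[1] = 0
L2[0][2] = 44
paddr = 44 * 8 + 6 = 358

Answer: 358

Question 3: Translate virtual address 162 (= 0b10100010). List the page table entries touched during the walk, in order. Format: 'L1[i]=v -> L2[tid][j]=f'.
Answer: L1[2]=3 -> L2[3][4]=75

Derivation:
vaddr = 162 = 0b10100010
Split: l1_idx=2, l2_idx=4, offset=2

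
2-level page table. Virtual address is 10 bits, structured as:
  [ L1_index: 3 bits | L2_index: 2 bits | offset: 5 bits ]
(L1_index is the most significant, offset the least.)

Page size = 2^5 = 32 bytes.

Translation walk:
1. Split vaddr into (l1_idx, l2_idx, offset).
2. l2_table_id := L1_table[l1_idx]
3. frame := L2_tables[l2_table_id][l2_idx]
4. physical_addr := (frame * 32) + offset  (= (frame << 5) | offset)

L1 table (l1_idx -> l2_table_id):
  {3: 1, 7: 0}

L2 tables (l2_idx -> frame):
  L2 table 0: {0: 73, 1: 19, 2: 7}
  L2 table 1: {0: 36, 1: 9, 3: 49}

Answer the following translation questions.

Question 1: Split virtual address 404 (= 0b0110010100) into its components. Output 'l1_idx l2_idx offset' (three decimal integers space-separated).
Answer: 3 0 20

Derivation:
vaddr = 404 = 0b0110010100
  top 3 bits -> l1_idx = 3
  next 2 bits -> l2_idx = 0
  bottom 5 bits -> offset = 20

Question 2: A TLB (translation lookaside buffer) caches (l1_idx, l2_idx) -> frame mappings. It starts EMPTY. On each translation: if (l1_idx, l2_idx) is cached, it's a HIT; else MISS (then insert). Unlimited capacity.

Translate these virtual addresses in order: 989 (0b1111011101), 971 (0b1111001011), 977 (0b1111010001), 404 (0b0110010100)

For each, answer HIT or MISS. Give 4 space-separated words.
Answer: MISS HIT HIT MISS

Derivation:
vaddr=989: (7,2) not in TLB -> MISS, insert
vaddr=971: (7,2) in TLB -> HIT
vaddr=977: (7,2) in TLB -> HIT
vaddr=404: (3,0) not in TLB -> MISS, insert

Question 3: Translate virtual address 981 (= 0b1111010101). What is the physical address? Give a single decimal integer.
Answer: 245

Derivation:
vaddr = 981 = 0b1111010101
Split: l1_idx=7, l2_idx=2, offset=21
L1[7] = 0
L2[0][2] = 7
paddr = 7 * 32 + 21 = 245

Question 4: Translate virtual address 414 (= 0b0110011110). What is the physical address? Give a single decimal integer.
vaddr = 414 = 0b0110011110
Split: l1_idx=3, l2_idx=0, offset=30
L1[3] = 1
L2[1][0] = 36
paddr = 36 * 32 + 30 = 1182

Answer: 1182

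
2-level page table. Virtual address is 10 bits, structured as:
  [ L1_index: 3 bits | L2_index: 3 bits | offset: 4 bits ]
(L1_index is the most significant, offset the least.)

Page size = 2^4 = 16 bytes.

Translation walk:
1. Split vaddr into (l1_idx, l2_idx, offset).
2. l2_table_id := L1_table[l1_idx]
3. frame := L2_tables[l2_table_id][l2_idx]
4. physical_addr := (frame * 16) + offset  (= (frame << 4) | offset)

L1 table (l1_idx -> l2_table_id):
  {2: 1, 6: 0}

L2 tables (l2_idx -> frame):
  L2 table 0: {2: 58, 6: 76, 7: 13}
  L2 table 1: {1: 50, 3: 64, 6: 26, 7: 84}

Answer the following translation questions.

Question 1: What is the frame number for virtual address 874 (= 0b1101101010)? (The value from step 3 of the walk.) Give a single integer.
Answer: 76

Derivation:
vaddr = 874: l1_idx=6, l2_idx=6
L1[6] = 0; L2[0][6] = 76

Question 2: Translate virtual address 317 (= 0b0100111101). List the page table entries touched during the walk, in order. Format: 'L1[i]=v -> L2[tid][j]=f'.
vaddr = 317 = 0b0100111101
Split: l1_idx=2, l2_idx=3, offset=13

Answer: L1[2]=1 -> L2[1][3]=64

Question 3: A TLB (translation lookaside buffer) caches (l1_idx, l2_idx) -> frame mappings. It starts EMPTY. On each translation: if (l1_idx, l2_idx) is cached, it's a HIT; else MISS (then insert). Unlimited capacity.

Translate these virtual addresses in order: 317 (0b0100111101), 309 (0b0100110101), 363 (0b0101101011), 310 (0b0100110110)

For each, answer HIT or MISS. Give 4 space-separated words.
Answer: MISS HIT MISS HIT

Derivation:
vaddr=317: (2,3) not in TLB -> MISS, insert
vaddr=309: (2,3) in TLB -> HIT
vaddr=363: (2,6) not in TLB -> MISS, insert
vaddr=310: (2,3) in TLB -> HIT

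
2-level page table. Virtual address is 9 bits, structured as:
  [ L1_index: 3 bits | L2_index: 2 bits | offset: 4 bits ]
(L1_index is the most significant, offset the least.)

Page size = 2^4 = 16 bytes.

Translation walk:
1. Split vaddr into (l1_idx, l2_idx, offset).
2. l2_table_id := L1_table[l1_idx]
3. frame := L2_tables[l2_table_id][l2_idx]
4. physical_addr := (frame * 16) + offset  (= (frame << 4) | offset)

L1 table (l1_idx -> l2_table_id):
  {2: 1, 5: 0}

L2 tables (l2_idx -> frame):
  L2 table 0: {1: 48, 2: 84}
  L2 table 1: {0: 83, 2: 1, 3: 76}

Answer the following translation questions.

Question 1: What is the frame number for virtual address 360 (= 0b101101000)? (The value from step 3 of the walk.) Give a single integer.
Answer: 84

Derivation:
vaddr = 360: l1_idx=5, l2_idx=2
L1[5] = 0; L2[0][2] = 84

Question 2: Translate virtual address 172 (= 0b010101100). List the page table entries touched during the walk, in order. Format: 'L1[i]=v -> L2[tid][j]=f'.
Answer: L1[2]=1 -> L2[1][2]=1

Derivation:
vaddr = 172 = 0b010101100
Split: l1_idx=2, l2_idx=2, offset=12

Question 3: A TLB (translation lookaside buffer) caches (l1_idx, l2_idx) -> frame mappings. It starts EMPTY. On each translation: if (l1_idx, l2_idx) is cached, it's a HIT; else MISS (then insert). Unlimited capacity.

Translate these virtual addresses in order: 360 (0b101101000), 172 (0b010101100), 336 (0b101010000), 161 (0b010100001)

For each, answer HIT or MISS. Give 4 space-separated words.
vaddr=360: (5,2) not in TLB -> MISS, insert
vaddr=172: (2,2) not in TLB -> MISS, insert
vaddr=336: (5,1) not in TLB -> MISS, insert
vaddr=161: (2,2) in TLB -> HIT

Answer: MISS MISS MISS HIT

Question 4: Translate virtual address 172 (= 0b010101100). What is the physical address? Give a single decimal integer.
Answer: 28

Derivation:
vaddr = 172 = 0b010101100
Split: l1_idx=2, l2_idx=2, offset=12
L1[2] = 1
L2[1][2] = 1
paddr = 1 * 16 + 12 = 28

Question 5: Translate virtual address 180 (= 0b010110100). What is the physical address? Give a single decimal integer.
Answer: 1220

Derivation:
vaddr = 180 = 0b010110100
Split: l1_idx=2, l2_idx=3, offset=4
L1[2] = 1
L2[1][3] = 76
paddr = 76 * 16 + 4 = 1220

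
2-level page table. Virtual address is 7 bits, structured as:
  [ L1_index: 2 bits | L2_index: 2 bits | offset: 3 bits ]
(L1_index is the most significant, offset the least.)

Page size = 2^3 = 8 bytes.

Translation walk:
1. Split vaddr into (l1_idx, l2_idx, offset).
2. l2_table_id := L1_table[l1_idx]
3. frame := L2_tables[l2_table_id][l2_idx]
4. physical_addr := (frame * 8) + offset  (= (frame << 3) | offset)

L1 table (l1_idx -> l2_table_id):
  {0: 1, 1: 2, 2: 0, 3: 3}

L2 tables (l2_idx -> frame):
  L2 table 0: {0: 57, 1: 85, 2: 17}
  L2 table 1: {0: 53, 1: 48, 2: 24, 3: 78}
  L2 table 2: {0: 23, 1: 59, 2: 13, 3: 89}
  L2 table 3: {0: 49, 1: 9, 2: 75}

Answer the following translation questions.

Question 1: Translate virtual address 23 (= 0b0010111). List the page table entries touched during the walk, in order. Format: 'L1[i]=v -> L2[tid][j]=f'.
Answer: L1[0]=1 -> L2[1][2]=24

Derivation:
vaddr = 23 = 0b0010111
Split: l1_idx=0, l2_idx=2, offset=7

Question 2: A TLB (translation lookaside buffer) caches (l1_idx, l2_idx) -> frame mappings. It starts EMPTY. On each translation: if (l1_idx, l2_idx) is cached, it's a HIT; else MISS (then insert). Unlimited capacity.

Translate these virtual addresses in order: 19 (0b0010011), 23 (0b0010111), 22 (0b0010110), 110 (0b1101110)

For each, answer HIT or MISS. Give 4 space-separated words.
Answer: MISS HIT HIT MISS

Derivation:
vaddr=19: (0,2) not in TLB -> MISS, insert
vaddr=23: (0,2) in TLB -> HIT
vaddr=22: (0,2) in TLB -> HIT
vaddr=110: (3,1) not in TLB -> MISS, insert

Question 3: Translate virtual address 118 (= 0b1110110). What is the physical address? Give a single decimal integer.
vaddr = 118 = 0b1110110
Split: l1_idx=3, l2_idx=2, offset=6
L1[3] = 3
L2[3][2] = 75
paddr = 75 * 8 + 6 = 606

Answer: 606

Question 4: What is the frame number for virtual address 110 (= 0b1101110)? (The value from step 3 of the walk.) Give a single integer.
Answer: 9

Derivation:
vaddr = 110: l1_idx=3, l2_idx=1
L1[3] = 3; L2[3][1] = 9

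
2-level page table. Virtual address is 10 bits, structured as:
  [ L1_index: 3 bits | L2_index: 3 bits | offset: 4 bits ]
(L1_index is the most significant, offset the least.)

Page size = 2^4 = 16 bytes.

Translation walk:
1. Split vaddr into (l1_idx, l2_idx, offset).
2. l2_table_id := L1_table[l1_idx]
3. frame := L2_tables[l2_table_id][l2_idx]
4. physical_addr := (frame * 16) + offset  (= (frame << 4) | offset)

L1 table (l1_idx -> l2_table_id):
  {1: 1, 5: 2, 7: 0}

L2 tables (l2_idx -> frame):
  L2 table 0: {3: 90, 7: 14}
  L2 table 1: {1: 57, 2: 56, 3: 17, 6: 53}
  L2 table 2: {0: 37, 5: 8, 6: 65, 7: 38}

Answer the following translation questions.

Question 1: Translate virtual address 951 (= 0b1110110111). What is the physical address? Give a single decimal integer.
Answer: 1447

Derivation:
vaddr = 951 = 0b1110110111
Split: l1_idx=7, l2_idx=3, offset=7
L1[7] = 0
L2[0][3] = 90
paddr = 90 * 16 + 7 = 1447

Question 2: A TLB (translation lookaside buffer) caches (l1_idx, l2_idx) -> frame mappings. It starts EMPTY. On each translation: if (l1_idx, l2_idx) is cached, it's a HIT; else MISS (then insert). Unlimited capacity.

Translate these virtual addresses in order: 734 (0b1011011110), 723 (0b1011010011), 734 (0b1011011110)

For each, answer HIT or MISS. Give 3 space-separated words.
vaddr=734: (5,5) not in TLB -> MISS, insert
vaddr=723: (5,5) in TLB -> HIT
vaddr=734: (5,5) in TLB -> HIT

Answer: MISS HIT HIT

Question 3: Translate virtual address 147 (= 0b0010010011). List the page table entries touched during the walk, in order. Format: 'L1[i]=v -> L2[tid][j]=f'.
Answer: L1[1]=1 -> L2[1][1]=57

Derivation:
vaddr = 147 = 0b0010010011
Split: l1_idx=1, l2_idx=1, offset=3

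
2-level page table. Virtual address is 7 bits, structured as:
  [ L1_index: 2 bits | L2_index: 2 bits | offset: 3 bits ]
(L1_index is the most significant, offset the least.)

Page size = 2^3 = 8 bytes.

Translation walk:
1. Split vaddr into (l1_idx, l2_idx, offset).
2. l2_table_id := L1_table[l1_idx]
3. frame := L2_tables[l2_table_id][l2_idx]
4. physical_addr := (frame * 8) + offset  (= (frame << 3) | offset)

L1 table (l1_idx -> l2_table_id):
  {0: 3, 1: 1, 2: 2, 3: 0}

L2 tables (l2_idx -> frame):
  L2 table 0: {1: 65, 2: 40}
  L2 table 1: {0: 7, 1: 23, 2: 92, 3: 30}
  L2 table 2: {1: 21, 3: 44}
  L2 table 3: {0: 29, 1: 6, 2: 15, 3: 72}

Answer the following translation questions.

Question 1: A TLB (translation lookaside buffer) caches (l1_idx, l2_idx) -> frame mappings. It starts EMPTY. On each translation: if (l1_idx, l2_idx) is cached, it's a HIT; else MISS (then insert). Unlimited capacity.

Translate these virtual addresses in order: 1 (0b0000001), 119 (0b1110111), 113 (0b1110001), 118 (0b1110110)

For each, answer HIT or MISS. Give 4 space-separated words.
vaddr=1: (0,0) not in TLB -> MISS, insert
vaddr=119: (3,2) not in TLB -> MISS, insert
vaddr=113: (3,2) in TLB -> HIT
vaddr=118: (3,2) in TLB -> HIT

Answer: MISS MISS HIT HIT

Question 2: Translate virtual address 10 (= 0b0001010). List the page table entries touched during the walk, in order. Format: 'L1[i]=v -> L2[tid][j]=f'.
vaddr = 10 = 0b0001010
Split: l1_idx=0, l2_idx=1, offset=2

Answer: L1[0]=3 -> L2[3][1]=6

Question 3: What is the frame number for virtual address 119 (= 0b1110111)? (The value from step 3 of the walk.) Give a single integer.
Answer: 40

Derivation:
vaddr = 119: l1_idx=3, l2_idx=2
L1[3] = 0; L2[0][2] = 40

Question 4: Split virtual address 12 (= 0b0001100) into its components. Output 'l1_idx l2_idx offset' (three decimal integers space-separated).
Answer: 0 1 4

Derivation:
vaddr = 12 = 0b0001100
  top 2 bits -> l1_idx = 0
  next 2 bits -> l2_idx = 1
  bottom 3 bits -> offset = 4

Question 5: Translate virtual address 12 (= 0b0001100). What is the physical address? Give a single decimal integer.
vaddr = 12 = 0b0001100
Split: l1_idx=0, l2_idx=1, offset=4
L1[0] = 3
L2[3][1] = 6
paddr = 6 * 8 + 4 = 52

Answer: 52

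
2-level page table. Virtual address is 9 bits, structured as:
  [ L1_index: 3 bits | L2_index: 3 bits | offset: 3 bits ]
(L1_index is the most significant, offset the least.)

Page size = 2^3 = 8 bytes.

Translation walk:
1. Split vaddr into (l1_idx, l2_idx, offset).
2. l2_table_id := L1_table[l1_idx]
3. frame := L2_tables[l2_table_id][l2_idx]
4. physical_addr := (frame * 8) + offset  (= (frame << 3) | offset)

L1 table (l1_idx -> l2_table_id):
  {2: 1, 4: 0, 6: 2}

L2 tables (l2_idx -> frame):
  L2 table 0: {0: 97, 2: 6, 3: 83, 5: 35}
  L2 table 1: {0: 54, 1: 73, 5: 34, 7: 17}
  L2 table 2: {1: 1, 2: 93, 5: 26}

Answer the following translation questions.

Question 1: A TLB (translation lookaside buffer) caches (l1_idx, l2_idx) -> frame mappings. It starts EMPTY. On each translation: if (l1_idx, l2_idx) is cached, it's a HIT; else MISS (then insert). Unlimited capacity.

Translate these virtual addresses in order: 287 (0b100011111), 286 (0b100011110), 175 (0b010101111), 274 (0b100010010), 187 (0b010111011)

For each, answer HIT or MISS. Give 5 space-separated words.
Answer: MISS HIT MISS MISS MISS

Derivation:
vaddr=287: (4,3) not in TLB -> MISS, insert
vaddr=286: (4,3) in TLB -> HIT
vaddr=175: (2,5) not in TLB -> MISS, insert
vaddr=274: (4,2) not in TLB -> MISS, insert
vaddr=187: (2,7) not in TLB -> MISS, insert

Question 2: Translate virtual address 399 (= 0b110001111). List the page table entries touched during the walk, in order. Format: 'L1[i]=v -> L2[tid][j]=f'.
Answer: L1[6]=2 -> L2[2][1]=1

Derivation:
vaddr = 399 = 0b110001111
Split: l1_idx=6, l2_idx=1, offset=7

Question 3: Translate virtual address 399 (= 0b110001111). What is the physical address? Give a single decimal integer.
Answer: 15

Derivation:
vaddr = 399 = 0b110001111
Split: l1_idx=6, l2_idx=1, offset=7
L1[6] = 2
L2[2][1] = 1
paddr = 1 * 8 + 7 = 15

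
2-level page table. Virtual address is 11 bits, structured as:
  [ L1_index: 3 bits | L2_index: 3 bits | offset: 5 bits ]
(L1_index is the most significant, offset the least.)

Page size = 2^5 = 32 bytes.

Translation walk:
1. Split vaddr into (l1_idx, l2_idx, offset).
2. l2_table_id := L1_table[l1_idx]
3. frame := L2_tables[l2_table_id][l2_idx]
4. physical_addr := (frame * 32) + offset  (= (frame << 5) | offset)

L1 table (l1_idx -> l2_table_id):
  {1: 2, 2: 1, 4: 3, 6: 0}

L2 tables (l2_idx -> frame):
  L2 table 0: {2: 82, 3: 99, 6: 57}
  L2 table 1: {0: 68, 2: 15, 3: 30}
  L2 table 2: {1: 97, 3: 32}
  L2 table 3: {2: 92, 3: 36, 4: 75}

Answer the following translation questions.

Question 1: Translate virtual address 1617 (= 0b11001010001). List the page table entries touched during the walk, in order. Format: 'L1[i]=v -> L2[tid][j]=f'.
Answer: L1[6]=0 -> L2[0][2]=82

Derivation:
vaddr = 1617 = 0b11001010001
Split: l1_idx=6, l2_idx=2, offset=17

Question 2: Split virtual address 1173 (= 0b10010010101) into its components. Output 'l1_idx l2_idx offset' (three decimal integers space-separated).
Answer: 4 4 21

Derivation:
vaddr = 1173 = 0b10010010101
  top 3 bits -> l1_idx = 4
  next 3 bits -> l2_idx = 4
  bottom 5 bits -> offset = 21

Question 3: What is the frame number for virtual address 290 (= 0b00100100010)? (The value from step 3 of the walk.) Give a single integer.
Answer: 97

Derivation:
vaddr = 290: l1_idx=1, l2_idx=1
L1[1] = 2; L2[2][1] = 97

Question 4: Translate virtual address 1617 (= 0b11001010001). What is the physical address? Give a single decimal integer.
Answer: 2641

Derivation:
vaddr = 1617 = 0b11001010001
Split: l1_idx=6, l2_idx=2, offset=17
L1[6] = 0
L2[0][2] = 82
paddr = 82 * 32 + 17 = 2641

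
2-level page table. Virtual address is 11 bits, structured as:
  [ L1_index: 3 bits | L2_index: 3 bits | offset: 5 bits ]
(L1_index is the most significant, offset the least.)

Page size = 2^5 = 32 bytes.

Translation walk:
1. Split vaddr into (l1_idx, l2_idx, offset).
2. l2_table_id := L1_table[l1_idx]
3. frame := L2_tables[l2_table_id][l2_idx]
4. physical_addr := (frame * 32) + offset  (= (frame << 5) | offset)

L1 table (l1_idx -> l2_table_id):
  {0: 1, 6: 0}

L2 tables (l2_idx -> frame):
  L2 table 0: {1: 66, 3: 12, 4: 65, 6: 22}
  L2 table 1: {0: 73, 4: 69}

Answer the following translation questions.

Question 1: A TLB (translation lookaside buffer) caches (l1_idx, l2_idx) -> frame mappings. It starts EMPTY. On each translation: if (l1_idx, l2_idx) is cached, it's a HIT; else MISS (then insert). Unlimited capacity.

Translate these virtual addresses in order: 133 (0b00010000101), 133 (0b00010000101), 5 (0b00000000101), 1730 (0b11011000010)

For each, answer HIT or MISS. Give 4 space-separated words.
Answer: MISS HIT MISS MISS

Derivation:
vaddr=133: (0,4) not in TLB -> MISS, insert
vaddr=133: (0,4) in TLB -> HIT
vaddr=5: (0,0) not in TLB -> MISS, insert
vaddr=1730: (6,6) not in TLB -> MISS, insert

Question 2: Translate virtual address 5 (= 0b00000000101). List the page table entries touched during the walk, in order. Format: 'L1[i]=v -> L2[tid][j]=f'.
Answer: L1[0]=1 -> L2[1][0]=73

Derivation:
vaddr = 5 = 0b00000000101
Split: l1_idx=0, l2_idx=0, offset=5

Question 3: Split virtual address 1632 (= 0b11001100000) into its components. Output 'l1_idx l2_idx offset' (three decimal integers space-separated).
vaddr = 1632 = 0b11001100000
  top 3 bits -> l1_idx = 6
  next 3 bits -> l2_idx = 3
  bottom 5 bits -> offset = 0

Answer: 6 3 0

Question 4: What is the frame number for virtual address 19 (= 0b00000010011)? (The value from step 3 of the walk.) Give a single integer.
vaddr = 19: l1_idx=0, l2_idx=0
L1[0] = 1; L2[1][0] = 73

Answer: 73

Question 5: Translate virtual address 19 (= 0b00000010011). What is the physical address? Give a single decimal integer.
Answer: 2355

Derivation:
vaddr = 19 = 0b00000010011
Split: l1_idx=0, l2_idx=0, offset=19
L1[0] = 1
L2[1][0] = 73
paddr = 73 * 32 + 19 = 2355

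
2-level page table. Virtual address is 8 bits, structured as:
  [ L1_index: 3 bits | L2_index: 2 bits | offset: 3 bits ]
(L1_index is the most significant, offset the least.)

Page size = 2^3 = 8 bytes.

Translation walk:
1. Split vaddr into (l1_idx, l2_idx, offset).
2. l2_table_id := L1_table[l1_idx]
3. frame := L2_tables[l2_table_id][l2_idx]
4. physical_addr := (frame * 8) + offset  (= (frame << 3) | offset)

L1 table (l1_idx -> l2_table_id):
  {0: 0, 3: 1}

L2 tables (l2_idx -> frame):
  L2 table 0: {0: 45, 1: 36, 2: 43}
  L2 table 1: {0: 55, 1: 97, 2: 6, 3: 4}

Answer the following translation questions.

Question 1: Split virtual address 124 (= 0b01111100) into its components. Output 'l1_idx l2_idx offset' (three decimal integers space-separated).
vaddr = 124 = 0b01111100
  top 3 bits -> l1_idx = 3
  next 2 bits -> l2_idx = 3
  bottom 3 bits -> offset = 4

Answer: 3 3 4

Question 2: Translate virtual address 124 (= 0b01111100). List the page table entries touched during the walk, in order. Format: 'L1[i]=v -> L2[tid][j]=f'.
Answer: L1[3]=1 -> L2[1][3]=4

Derivation:
vaddr = 124 = 0b01111100
Split: l1_idx=3, l2_idx=3, offset=4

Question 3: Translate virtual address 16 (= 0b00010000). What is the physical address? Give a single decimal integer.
vaddr = 16 = 0b00010000
Split: l1_idx=0, l2_idx=2, offset=0
L1[0] = 0
L2[0][2] = 43
paddr = 43 * 8 + 0 = 344

Answer: 344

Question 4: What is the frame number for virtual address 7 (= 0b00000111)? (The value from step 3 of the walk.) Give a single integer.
Answer: 45

Derivation:
vaddr = 7: l1_idx=0, l2_idx=0
L1[0] = 0; L2[0][0] = 45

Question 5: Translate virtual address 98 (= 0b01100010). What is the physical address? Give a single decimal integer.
Answer: 442

Derivation:
vaddr = 98 = 0b01100010
Split: l1_idx=3, l2_idx=0, offset=2
L1[3] = 1
L2[1][0] = 55
paddr = 55 * 8 + 2 = 442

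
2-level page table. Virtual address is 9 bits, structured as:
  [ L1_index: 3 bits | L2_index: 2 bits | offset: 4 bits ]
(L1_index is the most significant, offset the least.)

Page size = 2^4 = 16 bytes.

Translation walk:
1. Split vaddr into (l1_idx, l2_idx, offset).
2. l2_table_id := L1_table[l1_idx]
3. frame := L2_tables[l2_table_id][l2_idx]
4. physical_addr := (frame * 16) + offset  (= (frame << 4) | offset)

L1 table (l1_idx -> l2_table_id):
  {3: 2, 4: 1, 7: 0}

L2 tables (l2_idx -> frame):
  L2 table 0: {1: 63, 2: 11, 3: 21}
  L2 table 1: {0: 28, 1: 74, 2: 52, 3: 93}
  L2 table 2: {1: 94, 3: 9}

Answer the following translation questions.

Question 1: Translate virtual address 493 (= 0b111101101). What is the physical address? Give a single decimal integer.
Answer: 189

Derivation:
vaddr = 493 = 0b111101101
Split: l1_idx=7, l2_idx=2, offset=13
L1[7] = 0
L2[0][2] = 11
paddr = 11 * 16 + 13 = 189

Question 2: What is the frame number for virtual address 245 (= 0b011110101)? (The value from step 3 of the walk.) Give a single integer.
Answer: 9

Derivation:
vaddr = 245: l1_idx=3, l2_idx=3
L1[3] = 2; L2[2][3] = 9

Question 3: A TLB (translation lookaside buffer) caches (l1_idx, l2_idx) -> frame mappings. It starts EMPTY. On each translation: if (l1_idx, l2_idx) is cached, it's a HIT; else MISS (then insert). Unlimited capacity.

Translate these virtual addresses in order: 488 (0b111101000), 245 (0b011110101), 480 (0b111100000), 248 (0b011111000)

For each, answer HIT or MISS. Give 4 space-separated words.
vaddr=488: (7,2) not in TLB -> MISS, insert
vaddr=245: (3,3) not in TLB -> MISS, insert
vaddr=480: (7,2) in TLB -> HIT
vaddr=248: (3,3) in TLB -> HIT

Answer: MISS MISS HIT HIT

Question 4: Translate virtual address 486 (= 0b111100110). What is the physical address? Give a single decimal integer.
Answer: 182

Derivation:
vaddr = 486 = 0b111100110
Split: l1_idx=7, l2_idx=2, offset=6
L1[7] = 0
L2[0][2] = 11
paddr = 11 * 16 + 6 = 182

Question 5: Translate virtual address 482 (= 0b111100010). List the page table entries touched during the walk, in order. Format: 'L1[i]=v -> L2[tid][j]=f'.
Answer: L1[7]=0 -> L2[0][2]=11

Derivation:
vaddr = 482 = 0b111100010
Split: l1_idx=7, l2_idx=2, offset=2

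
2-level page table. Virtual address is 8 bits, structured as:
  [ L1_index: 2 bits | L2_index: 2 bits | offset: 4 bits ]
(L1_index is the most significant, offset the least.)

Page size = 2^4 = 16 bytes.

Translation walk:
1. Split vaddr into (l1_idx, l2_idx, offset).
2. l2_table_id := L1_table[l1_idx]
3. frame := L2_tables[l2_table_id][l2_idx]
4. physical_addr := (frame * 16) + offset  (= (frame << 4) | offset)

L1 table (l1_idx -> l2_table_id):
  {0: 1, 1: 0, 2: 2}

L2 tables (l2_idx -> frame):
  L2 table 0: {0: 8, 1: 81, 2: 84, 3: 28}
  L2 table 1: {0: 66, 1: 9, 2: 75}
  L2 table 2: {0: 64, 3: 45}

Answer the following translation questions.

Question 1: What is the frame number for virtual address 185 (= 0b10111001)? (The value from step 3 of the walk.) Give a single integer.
Answer: 45

Derivation:
vaddr = 185: l1_idx=2, l2_idx=3
L1[2] = 2; L2[2][3] = 45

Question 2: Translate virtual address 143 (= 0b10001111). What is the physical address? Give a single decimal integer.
vaddr = 143 = 0b10001111
Split: l1_idx=2, l2_idx=0, offset=15
L1[2] = 2
L2[2][0] = 64
paddr = 64 * 16 + 15 = 1039

Answer: 1039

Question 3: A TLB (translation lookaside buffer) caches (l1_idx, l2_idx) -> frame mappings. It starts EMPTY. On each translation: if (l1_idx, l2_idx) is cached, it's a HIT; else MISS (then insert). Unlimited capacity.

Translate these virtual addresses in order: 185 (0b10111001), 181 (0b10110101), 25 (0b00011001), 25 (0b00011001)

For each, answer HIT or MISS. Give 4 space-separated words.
vaddr=185: (2,3) not in TLB -> MISS, insert
vaddr=181: (2,3) in TLB -> HIT
vaddr=25: (0,1) not in TLB -> MISS, insert
vaddr=25: (0,1) in TLB -> HIT

Answer: MISS HIT MISS HIT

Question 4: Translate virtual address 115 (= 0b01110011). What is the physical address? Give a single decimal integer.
Answer: 451

Derivation:
vaddr = 115 = 0b01110011
Split: l1_idx=1, l2_idx=3, offset=3
L1[1] = 0
L2[0][3] = 28
paddr = 28 * 16 + 3 = 451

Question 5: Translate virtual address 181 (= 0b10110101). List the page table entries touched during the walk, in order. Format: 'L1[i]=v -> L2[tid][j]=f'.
vaddr = 181 = 0b10110101
Split: l1_idx=2, l2_idx=3, offset=5

Answer: L1[2]=2 -> L2[2][3]=45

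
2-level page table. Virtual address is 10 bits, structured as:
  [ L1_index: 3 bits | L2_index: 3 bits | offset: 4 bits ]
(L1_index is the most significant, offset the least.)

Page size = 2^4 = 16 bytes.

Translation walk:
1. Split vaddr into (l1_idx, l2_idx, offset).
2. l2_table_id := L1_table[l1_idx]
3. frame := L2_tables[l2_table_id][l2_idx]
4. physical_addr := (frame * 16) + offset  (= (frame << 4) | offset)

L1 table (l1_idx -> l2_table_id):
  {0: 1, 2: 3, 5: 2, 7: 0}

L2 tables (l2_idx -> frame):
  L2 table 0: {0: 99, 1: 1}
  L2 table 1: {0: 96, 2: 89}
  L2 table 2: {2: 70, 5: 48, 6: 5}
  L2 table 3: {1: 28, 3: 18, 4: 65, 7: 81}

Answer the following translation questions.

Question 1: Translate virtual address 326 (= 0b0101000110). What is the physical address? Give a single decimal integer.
Answer: 1046

Derivation:
vaddr = 326 = 0b0101000110
Split: l1_idx=2, l2_idx=4, offset=6
L1[2] = 3
L2[3][4] = 65
paddr = 65 * 16 + 6 = 1046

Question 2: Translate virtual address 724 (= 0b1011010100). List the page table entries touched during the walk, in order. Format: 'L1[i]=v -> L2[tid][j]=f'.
vaddr = 724 = 0b1011010100
Split: l1_idx=5, l2_idx=5, offset=4

Answer: L1[5]=2 -> L2[2][5]=48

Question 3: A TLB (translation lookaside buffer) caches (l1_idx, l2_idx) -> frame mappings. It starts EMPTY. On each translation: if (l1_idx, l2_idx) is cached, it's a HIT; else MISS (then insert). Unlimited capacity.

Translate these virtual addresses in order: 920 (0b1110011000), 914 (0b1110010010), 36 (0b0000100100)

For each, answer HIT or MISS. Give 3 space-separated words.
vaddr=920: (7,1) not in TLB -> MISS, insert
vaddr=914: (7,1) in TLB -> HIT
vaddr=36: (0,2) not in TLB -> MISS, insert

Answer: MISS HIT MISS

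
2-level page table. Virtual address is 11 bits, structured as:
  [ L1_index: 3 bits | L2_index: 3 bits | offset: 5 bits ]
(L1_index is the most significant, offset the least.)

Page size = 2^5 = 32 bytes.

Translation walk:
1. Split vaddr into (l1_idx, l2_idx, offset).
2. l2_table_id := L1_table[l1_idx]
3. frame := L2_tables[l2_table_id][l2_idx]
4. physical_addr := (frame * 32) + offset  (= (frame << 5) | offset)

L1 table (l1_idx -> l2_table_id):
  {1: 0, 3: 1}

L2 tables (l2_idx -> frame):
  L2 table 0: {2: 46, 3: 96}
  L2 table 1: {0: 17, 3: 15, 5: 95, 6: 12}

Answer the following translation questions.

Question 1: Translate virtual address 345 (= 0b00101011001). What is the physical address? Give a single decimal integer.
vaddr = 345 = 0b00101011001
Split: l1_idx=1, l2_idx=2, offset=25
L1[1] = 0
L2[0][2] = 46
paddr = 46 * 32 + 25 = 1497

Answer: 1497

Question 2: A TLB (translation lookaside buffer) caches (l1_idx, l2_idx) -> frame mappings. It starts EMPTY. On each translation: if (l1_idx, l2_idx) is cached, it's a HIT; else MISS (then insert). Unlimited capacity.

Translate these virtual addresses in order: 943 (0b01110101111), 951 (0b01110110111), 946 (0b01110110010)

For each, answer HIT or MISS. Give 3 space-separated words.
Answer: MISS HIT HIT

Derivation:
vaddr=943: (3,5) not in TLB -> MISS, insert
vaddr=951: (3,5) in TLB -> HIT
vaddr=946: (3,5) in TLB -> HIT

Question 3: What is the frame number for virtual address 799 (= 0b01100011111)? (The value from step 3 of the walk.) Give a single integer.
vaddr = 799: l1_idx=3, l2_idx=0
L1[3] = 1; L2[1][0] = 17

Answer: 17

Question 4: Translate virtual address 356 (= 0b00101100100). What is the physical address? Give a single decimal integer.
vaddr = 356 = 0b00101100100
Split: l1_idx=1, l2_idx=3, offset=4
L1[1] = 0
L2[0][3] = 96
paddr = 96 * 32 + 4 = 3076

Answer: 3076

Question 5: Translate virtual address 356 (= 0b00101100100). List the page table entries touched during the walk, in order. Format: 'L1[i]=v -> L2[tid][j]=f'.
vaddr = 356 = 0b00101100100
Split: l1_idx=1, l2_idx=3, offset=4

Answer: L1[1]=0 -> L2[0][3]=96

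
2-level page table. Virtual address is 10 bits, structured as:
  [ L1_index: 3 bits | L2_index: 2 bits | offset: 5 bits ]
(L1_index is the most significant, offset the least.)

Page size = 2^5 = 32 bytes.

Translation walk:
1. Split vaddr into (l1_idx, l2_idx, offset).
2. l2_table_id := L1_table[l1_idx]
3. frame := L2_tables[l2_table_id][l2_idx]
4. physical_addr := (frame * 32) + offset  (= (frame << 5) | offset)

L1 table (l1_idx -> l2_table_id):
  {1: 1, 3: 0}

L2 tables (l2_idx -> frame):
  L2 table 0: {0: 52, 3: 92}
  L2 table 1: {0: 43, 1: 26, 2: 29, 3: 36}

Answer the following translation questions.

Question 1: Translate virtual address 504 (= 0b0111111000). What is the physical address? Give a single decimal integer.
vaddr = 504 = 0b0111111000
Split: l1_idx=3, l2_idx=3, offset=24
L1[3] = 0
L2[0][3] = 92
paddr = 92 * 32 + 24 = 2968

Answer: 2968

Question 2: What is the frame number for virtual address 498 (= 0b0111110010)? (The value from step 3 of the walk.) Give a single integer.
Answer: 92

Derivation:
vaddr = 498: l1_idx=3, l2_idx=3
L1[3] = 0; L2[0][3] = 92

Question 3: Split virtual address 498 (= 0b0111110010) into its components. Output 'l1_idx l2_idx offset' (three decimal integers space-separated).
vaddr = 498 = 0b0111110010
  top 3 bits -> l1_idx = 3
  next 2 bits -> l2_idx = 3
  bottom 5 bits -> offset = 18

Answer: 3 3 18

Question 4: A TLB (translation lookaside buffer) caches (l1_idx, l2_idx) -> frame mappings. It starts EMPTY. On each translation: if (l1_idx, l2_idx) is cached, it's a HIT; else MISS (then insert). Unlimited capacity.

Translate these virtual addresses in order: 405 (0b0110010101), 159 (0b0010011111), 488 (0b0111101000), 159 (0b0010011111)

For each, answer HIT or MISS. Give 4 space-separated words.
vaddr=405: (3,0) not in TLB -> MISS, insert
vaddr=159: (1,0) not in TLB -> MISS, insert
vaddr=488: (3,3) not in TLB -> MISS, insert
vaddr=159: (1,0) in TLB -> HIT

Answer: MISS MISS MISS HIT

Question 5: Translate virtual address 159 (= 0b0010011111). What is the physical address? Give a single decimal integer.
Answer: 1407

Derivation:
vaddr = 159 = 0b0010011111
Split: l1_idx=1, l2_idx=0, offset=31
L1[1] = 1
L2[1][0] = 43
paddr = 43 * 32 + 31 = 1407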